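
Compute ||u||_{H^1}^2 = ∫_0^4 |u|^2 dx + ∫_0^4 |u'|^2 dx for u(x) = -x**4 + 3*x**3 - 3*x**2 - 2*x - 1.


||u||_{H^1}^2 = 4722236/315

The H^1 norm (squared) on an interval (0, L) is
  ||u||_{H^1}^2 = ∫_0^L u(x)^2 dx + ∫_0^L u'(x)^2 dx.
Compute u'(x) = -4*x**3 + 9*x**2 - 6*x - 2.
Then u(x)^2 = x**8 - 6*x**7 + 15*x**6 - 14*x**5 - x**4 + 6*x**3 + 10*x**2 + 4*x + 1 and u'(x)^2 = 16*x**6 - 72*x**5 + 129*x**4 - 92*x**3 + 24*x + 4.
Integrate each monomial from 0 to 4 using ∫_0^4 c·x^n dx = c·4^(n+1)/(n+1):
  ∫_0^4 u(x)^2 dx = ∫_0^4 (x^8 - 6*x^7 + 15*x^6 - 14*x^5 - x^4 + 6*x^3 + 10*x^2 + 4*x + 1) dx. Term by term:
    ∫_0^4 x^8 dx = 262144/9;  ∫_0^4 -6*x^7 dx = -49152;  ∫_0^4 15*x^6 dx = 245760/7;
    ∫_0^4 -14*x^5 dx = -28672/3;  ∫_0^4 -x^4 dx = -1024/5;  ∫_0^4 6*x^3 dx = 384;
    ∫_0^4 10*x^2 dx = 640/3;  ∫_0^4 4*x dx = 32;  ∫_0^4 1 dx = 4.
  Sum: 262144/9 − 49152 + 245760/7 − 28672/3 − 1024/5 + 384 + 640/3 + 32 + 4 = 1875788/315.
  ∫_0^4 u'(x)^2 dx = ∫_0^4 (16*x^6 - 72*x^5 + 129*x^4 - 92*x^3 + 24*x + 4) dx. Term by term:
    ∫_0^4 16*x^6 dx = 262144/7;  ∫_0^4 -72*x^5 dx = -49152;  ∫_0^4 129*x^4 dx = 132096/5;
    ∫_0^4 -92*x^3 dx = -5888;  ∫_0^4 24*x dx = 192;  ∫_0^4 4 dx = 16.
  Sum: 262144/7 − 49152 + 132096/5 − 5888 + 192 + 16 = 316272/35.
Adding: ||u||_{H^1}^2 = 1875788/315 + 316272/35 = 4722236/315.


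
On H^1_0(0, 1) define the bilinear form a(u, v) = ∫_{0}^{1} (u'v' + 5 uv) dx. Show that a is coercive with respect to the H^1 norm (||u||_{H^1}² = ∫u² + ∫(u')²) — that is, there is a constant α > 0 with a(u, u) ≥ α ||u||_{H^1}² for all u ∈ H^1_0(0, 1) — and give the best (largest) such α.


α = 1

Coercivity of a(·,·) on H^1_0(0, 1) means a(u, u) ≥ α ||u||_{H^1}² for every u ∈ H^1_0.
The interval has length L = 1, and Poincaré/coercivity depend only on L. Here a(u, u) = ∫(u')² + (5)·∫u².
Here c = 5 ≥ 1, so a(u,u) = ∫(u')² + c∫u² ≥ ∫(u')² + ∫u² = ||u||_{H^1}², i.e. α = 1 works. No larger α is possible: a(u,u) ≥ α||u||_{H^1}² means (1−α)∫(u')² ≥ (α−c)∫u², and for the modes u_n = sin(nπ(x−x₀)/L) (x₀ the left endpoint) one has ∫u_n²/∫(u_n')² = (L/(nπ))² → 0, so a(u_n,u_n)/||u_n||_{H^1}² → 1. Hence the optimal constant is α = 1.
Therefore α = 1.


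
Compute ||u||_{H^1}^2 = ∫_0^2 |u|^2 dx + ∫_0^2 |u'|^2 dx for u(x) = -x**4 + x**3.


||u||_{H^1}^2 = 33184/315

The H^1 norm (squared) on an interval (0, L) is
  ||u||_{H^1}^2 = ∫_0^L u(x)^2 dx + ∫_0^L u'(x)^2 dx.
Compute u'(x) = -4*x**3 + 3*x**2.
Then u(x)^2 = x**8 - 2*x**7 + x**6 and u'(x)^2 = 16*x**6 - 24*x**5 + 9*x**4.
Integrate each monomial from 0 to 2 using ∫_0^2 c·x^n dx = c·2^(n+1)/(n+1):
  ∫_0^2 u(x)^2 dx = ∫_0^2 (x^8 - 2*x^7 + x^6) dx. Term by term:
    ∫_0^2 x^8 dx = 512/9;  ∫_0^2 -2*x^7 dx = -64;  ∫_0^2 x^6 dx = 128/7.
  Sum: 512/9 − 64 + 128/7 = 704/63.
  ∫_0^2 u'(x)^2 dx = ∫_0^2 (16*x^6 - 24*x^5 + 9*x^4) dx. Term by term:
    ∫_0^2 16*x^6 dx = 2048/7;  ∫_0^2 -24*x^5 dx = -256;  ∫_0^2 9*x^4 dx = 288/5.
  Sum: 2048/7 − 256 + 288/5 = 3296/35.
Adding: ||u||_{H^1}^2 = 704/63 + 3296/35 = 33184/315.


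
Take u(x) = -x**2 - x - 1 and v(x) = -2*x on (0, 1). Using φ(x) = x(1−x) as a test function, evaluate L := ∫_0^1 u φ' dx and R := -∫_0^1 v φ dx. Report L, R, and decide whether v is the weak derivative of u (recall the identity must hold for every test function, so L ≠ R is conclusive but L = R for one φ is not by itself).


LHS = 1/3, RHS = 1/6. No, v is not the weak derivative of u.

u(x) = -x**2 - x - 1, classical derivative u'(x) = -2*x - 1.
φ(x) = x(1−x), so φ'(x) = 1 - 2*x.
Note φ(0) = φ(1) = 0, so the boundary term u·φ vanishes.
LHS = ∫_0^1 u(x) φ'(x) dx = ∫_0^1 (2*x^3 + x^2 + x - 1) dx. Term by term:
  ∫_0^1 2*x^3 dx = 1/2;  ∫_0^1 x^2 dx = 1/3;  ∫_0^1 x dx = 1/2;
  ∫_0^1 -1 dx = -1.
Sum: 1/2 + 1/3 + 1/2 − 1 = 1/3.
So LHS = 1/3.
∫_0^1 v(x) φ(x) dx = ∫_0^1 (2*x^3 - 2*x^2) dx. Term by term:
  ∫_0^1 2*x^3 dx = 1/2;  ∫_0^1 -2*x^2 dx = -2/3.
Sum: 1/2 − 2/3 = -1/6.
So RHS = -∫_0^1 v(x) φ(x) dx = 1/6.
LHS − RHS = 1/6 ≠ 0, so the identity fails.
(For a valid weak derivative the identity must hold for EVERY test function, in particular this one. The failure shows v is NOT the weak derivative of u.)
Correct weak derivative would be u'(x) = -2*x - 1.


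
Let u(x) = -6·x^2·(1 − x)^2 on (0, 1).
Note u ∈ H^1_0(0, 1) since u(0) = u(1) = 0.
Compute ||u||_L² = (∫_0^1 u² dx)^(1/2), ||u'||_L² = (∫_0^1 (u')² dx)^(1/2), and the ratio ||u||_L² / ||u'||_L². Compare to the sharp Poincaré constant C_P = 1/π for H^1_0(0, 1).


||u||_L² / ||u'||_L² = sqrt(3)/6 < C_P = 1/π.

u(x) = -6·x^2·(1 − x)^2, so u'(x) = 12*x*(x*(1 - x) - (x - 1)^2).
u(x) = -6·x^2·(1 − x)^2 vanishes at x = 0 and x = 1, so u ∈ H^1_0(0, 1). Differentiate via the product rule and integrate the resulting polynomials term by term.
  ∫_0^1 u² dx = ∫_0^1 (36*x^8 - 144*x^7 + 216*x^6 - 144*x^5 + 36*x^4) dx. Term by term:
    ∫_0^1 36*x^8 dx = 4;  ∫_0^1 -144*x^7 dx = -18;  ∫_0^1 216*x^6 dx = 216/7;
    ∫_0^1 -144*x^5 dx = -24;  ∫_0^1 36*x^4 dx = 36/5.
  Sum: 4 − 18 + 216/7 − 24 + 36/5 = 2/35.
  ∫_0^1 (u')² dx = ∫_0^1 (576*x^6 - 1728*x^5 + 1872*x^4 - 864*x^3 + 144*x^2) dx. Term by term:
    ∫_0^1 576*x^6 dx = 576/7;  ∫_0^1 -1728*x^5 dx = -288;  ∫_0^1 1872*x^4 dx = 1872/5;
    ∫_0^1 -864*x^3 dx = -216;  ∫_0^1 144*x^2 dx = 48.
  Sum: 576/7 − 288 + 1872/5 − 216 + 48 = 24/35.
∫_0^1 u² dx = 2/35, so ||u||_L² = sqrt(70)/35.
∫_0^1 (u')² dx = 24/35, so ||u'||_L² = 2*sqrt(210)/35.
Ratio ||u||_L² / ||u'||_L² = sqrt(3)/6.
Sharp Poincaré constant on H^1_0(0, 1) is C_P = L/π = 1/π, achieved by sin(π·x).
A polynomial bump cannot attain the sharp Poincaré constant (only the first sine eigenfunction does), so the ratio is strictly less than C_P, consistent with ||u||_L² ≤ C_P ||u'||_L².


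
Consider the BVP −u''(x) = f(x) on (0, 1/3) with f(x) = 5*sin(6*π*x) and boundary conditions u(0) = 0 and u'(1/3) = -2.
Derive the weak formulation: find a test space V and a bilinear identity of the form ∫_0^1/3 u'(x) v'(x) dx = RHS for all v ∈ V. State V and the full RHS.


V = {v ∈ H^1(0, 1/3) : v(0) = 0} (test functions vanish at x = 0 where u is specified); weak form: ∫_0^1/3 u'v' dx = ∫_0^1/3 (5*sin(6*π*x)) v dx − 2·v(1/3) for all v ∈ V.

Multiply both sides by a test function v and integrate from 0 to 1/3:
  ∫_0^1/3 −u''(x) v(x) dx = ∫_0^1/3 f(x) v(x) dx.
Integrate the LHS by parts once:
  ∫_0^1/3 −u'' v dx = −[u'(x) v(x)]_0^1/3 + ∫_0^1/3 u'(x) v'(x) dx.
Thus ∫_0^1/3 u'(x) v'(x) dx = ∫_0^1/3 f(x) v(x) dx + [u'(x) v(x)]_0^1/3.
Choose V so that boundary terms are either known or forced to vanish.
Mixed BC: u(0) = 0 (Dirichlet) and u'(1/3) = -2 (Neumann). Define V = {v ∈ H^1(0, 1/3) : v(0) = 0}. Then [u' v]_0^1/3 = u'(1/3)·v(1/3) − u'(0)·0 = − 2·v(1/3).
Weak formulation: find u (satisfying any essential BC) such that ∫_0^1/3 u'(x) v'(x) dx = ∫_0^1/3 f v dx − 2·v(1/3) for all v ∈ V (Dirichlet at 0 absorbed into V; Neumann datum at x = 1/3 contributes the boundary term).
Substituting f(x) = 5*sin(6*π*x), the right-hand side is ∫_0^1/3 (5*sin(6*π*x)) v dx − 2·v(1/3).


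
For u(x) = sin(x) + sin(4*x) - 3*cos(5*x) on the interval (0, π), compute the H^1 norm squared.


||u||_{H^1(0,π)}^2 = 416/3 + 253*π/2

u'(x) = 15*sin(5*x) + cos(x) + 4*cos(4*x).
Expand u² and (u')² and integrate term by term on (0, π), using: for integers n ≥ 1, ∫_0^π sin²(nx) dx = ∫_0^π cos²(nx) dx = π/2; for n ≠ n', ∫_0^π sin(nx)sin(n'x) dx = ∫_0^π cos(nx)cos(n'x) dx = 0; and by product-to-sum, ∫_0^π sin(nx)cos(n'x) dx = ½∫_0^π [sin((n+n')x) + sin((n−n')x)] dx, which is 0 when n+n' is even and 2n/(n²−n'²) when n+n' is odd (it need not vanish on (0, π)).
  u² squared terms: (-3)²·∫cos(5x)² dx = 9·π/2 = 9*π/2;  (1)²·∫sin(x)² dx = 1·π/2 = π/2;  (1)²·∫sin(4x)² dx = 1·π/2 = π/2.
  u² cross terms: 2·(-3)·(1)·∫cos(5x)·sin(x) dx = -6·(0) = 0;  2·(-3)·(1)·∫cos(5x)·sin(4x) dx = -6·(-8/9) = 16/3;  2·(1)·(1)·∫sin(x)·sin(4x) dx = 2·(0) = 0.
  So ∫_0^π u² dx = 9*π/2 + π/2 + π/2 + 0 + 16/3 + 0 = 16/3 + 11*π/2.
  (u')² squared terms: (4)²·∫cos(4x)² dx = 16·π/2 = 8*π;  (15)²·∫sin(5x)² dx = 225·π/2 = 225*π/2;  (1)²·∫cos(x)² dx = 1·π/2 = π/2.
  (u')² cross terms: 2·(4)·(15)·∫cos(4x)·sin(5x) dx = 120·(10/9) = 400/3;  2·(4)·(1)·∫cos(4x)·cos(x) dx = 8·(0) = 0;  2·(15)·(1)·∫sin(5x)·cos(x) dx = 30·(0) = 0.
  So ∫_0^π (u')² dx = 8*π + 225*π/2 + π/2 + 400/3 + 0 + 0 = 400/3 + 121*π.
||u||_{H^1}^2 = (16/3 + 11*π/2) + (400/3 + 121*π) = 416/3 + 253*π/2.


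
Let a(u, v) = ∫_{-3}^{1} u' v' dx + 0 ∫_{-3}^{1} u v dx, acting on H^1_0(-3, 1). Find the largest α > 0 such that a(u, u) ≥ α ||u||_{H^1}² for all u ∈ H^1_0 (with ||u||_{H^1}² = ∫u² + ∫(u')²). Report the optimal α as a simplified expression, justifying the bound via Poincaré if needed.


α = π^2/(π^2 + 16)

Coercivity of a(·,·) on H^1_0(-3, 1) means a(u, u) ≥ α ||u||_{H^1}² for every u ∈ H^1_0.
The interval has length L = 4, and Poincaré/coercivity depend only on L. Here a(u, u) = ∫(u')² + (0)·∫u².
Here c = 0, so a(u,u) = ∫(u')² alone. The condition a(u,u) ≥ α||u||_{H^1}² reads (1−α)∫(u')² ≥ (α−c)∫u². Any admissible α is ≤ 1 (rapidly oscillating u have ∫u²/∫(u')² → 0), and α = 1 would force 0 ≥ (1−c)∫u², impossible since c < 1; so 1−α > 0. By the sharp Poincaré inequality on H^1_0 of an interval of length L, ∫(u')² ≥ (π/L)²∫u² with equality for the first sine mode sin(π(x−x₀)/L) (x₀ the left endpoint), so the inequality holds for all u iff (1−α)(π/L)² ≥ α − c, i.e. α ≤ ((π/L)² + c)/((π/L)² + 1) = (1 + c(L/π)²)/(1 + (L/π)²). (Direct route, valid since c ≤ 0: Poincaré gives c∫u² ≥ c(L/π)²∫(u')², so a(u,u) ≥ (1 + c(L/π)²)∫(u')², while ||u||_{H^1}² ≤ (1 + (L/π)²)∫(u')²; dividing yields the same α.) With (π/L)² = π^2/16 and c = 0, the largest admissible constant is α = ((π/L)² + c)/((π/L)² + 1).
Simplifying, α = π^2/(π^2 + 16).


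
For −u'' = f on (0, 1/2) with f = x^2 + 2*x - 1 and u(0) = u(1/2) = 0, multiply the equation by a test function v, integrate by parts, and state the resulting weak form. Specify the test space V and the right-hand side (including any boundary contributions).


V = H^1_0(0, 1/2) (so v(0) = v(1/2) = 0); weak form: ∫_0^1/2 u'v' dx = ∫_0^1/2 (x^2 + 2*x - 1) v dx for all v ∈ V.

Multiply both sides by a test function v and integrate from 0 to 1/2:
  ∫_0^1/2 −u''(x) v(x) dx = ∫_0^1/2 f(x) v(x) dx.
Integrate the LHS by parts once:
  ∫_0^1/2 −u'' v dx = −[u'(x) v(x)]_0^1/2 + ∫_0^1/2 u'(x) v'(x) dx.
Thus ∫_0^1/2 u'(x) v'(x) dx = ∫_0^1/2 f(x) v(x) dx + [u'(x) v(x)]_0^1/2.
Choose V so that boundary terms are either known or forced to vanish.
u is Dirichlet: u(0) = u(1/2) = 0. Let V = H^1_0(0, 1/2); then v(0) = v(1/2) = 0, and [u' v]_0^1/2 = 0.
Weak formulation: find u (satisfying any essential BC) such that ∫_0^1/2 u'(x) v'(x) dx = ∫_0^1/2 f v dx for all v ∈ V.
Substituting f(x) = x^2 + 2*x - 1, the right-hand side is ∫_0^1/2 (x^2 + 2*x - 1) v dx.


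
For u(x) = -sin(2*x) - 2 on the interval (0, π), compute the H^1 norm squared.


||u||_{H^1(0,π)}^2 = 13*π/2

u'(x) = -2*cos(2*x).
Expand u² and (u')² and integrate term by term on (0, π), using: for integers n ≥ 1, ∫_0^π sin²(nx) dx = ∫_0^π cos²(nx) dx = π/2; for n ≠ n', ∫_0^π sin(nx)sin(n'x) dx = ∫_0^π cos(nx)cos(n'x) dx = 0; and by product-to-sum, ∫_0^π sin(nx)cos(n'x) dx = ½∫_0^π [sin((n+n')x) + sin((n−n')x)] dx, which is 0 when n+n' is even and 2n/(n²−n'²) when n+n' is odd (it need not vanish on (0, π)). For the constant mode: ∫_0^π 1 dx = π, ∫_0^π cos(nx) dx = 0, ∫_0^π sin(nx) dx = (1−(−1)^n)/n.
  u² squared terms: (-2)²·∫1 dx = 4·π = 4*π;  (-1)²·∫sin(2x)² dx = 1·π/2 = π/2.
  u² cross terms: 2·(-2)·(-1)·∫1·sin(2x) dx = 4·(0) = 0.
  So ∫_0^π u² dx = 4*π + π/2 + 0 = 9*π/2.
  (u')² squared terms: (-2)²·∫cos(2x)² dx = 4·π/2 = 2*π.
  So ∫_0^π (u')² dx = 2*π.
||u||_{H^1}^2 = (9*π/2) + (2*π) = 13*π/2.


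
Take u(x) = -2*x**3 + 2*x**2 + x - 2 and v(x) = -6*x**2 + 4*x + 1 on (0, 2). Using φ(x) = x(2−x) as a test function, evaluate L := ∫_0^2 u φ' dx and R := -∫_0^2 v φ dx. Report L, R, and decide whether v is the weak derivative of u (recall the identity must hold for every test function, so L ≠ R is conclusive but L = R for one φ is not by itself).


LHS = 44/15, RHS = 44/15. Yes, v = u' weakly.

u(x) = -2*x**3 + 2*x**2 + x - 2, classical derivative u'(x) = -6*x**2 + 4*x + 1.
φ(x) = x(2−x), so φ'(x) = 2 - 2*x.
Note φ(0) = φ(2) = 0, so the boundary term u·φ vanishes.
LHS = ∫_0^2 u(x) φ'(x) dx = ∫_0^2 (4*x^4 - 8*x^3 + 2*x^2 + 6*x - 4) dx. Term by term:
  ∫_0^2 4*x^4 dx = 128/5;  ∫_0^2 -8*x^3 dx = -32;  ∫_0^2 2*x^2 dx = 16/3;
  ∫_0^2 6*x dx = 12;  ∫_0^2 -4 dx = -8.
Sum: 128/5 − 32 + 16/3 + 12 − 8 = 44/15.
So LHS = 44/15.
∫_0^2 v(x) φ(x) dx = ∫_0^2 (6*x^4 - 16*x^3 + 7*x^2 + 2*x) dx. Term by term:
  ∫_0^2 6*x^4 dx = 192/5;  ∫_0^2 -16*x^3 dx = -64;  ∫_0^2 7*x^2 dx = 56/3;
  ∫_0^2 2*x dx = 4.
Sum: 192/5 − 64 + 56/3 + 4 = -44/15.
So RHS = -∫_0^2 v(x) φ(x) dx = 44/15.
LHS = RHS, so the identity holds for this test φ.
Moreover u is smooth here and v(x) = u'(x) = -6*x**2 + 4*x + 1 pointwise, so the identity holds for every test function. Hence v is the weak derivative of u.


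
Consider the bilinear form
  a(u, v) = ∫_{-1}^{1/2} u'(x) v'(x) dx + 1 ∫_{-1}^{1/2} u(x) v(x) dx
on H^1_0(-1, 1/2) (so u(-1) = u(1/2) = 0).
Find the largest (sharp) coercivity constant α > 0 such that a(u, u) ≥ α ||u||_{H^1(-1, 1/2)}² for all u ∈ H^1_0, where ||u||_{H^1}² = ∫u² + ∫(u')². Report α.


α = 1

Coercivity of a(·,·) on H^1_0(-1, 1/2) means a(u, u) ≥ α ||u||_{H^1}² for every u ∈ H^1_0.
The interval has length L = 3/2, and Poincaré/coercivity depend only on L. Here a(u, u) = ∫(u')² + (1)·∫u².
Here c = 1 ≥ 1, so a(u,u) = ∫(u')² + c∫u² ≥ ∫(u')² + ∫u² = ||u||_{H^1}², i.e. α = 1 works. No larger α is possible: a(u,u) ≥ α||u||_{H^1}² means (1−α)∫(u')² ≥ (α−c)∫u², and for the modes u_n = sin(nπ(x−x₀)/L) (x₀ the left endpoint) one has ∫u_n²/∫(u_n')² = (L/(nπ))² → 0, so a(u_n,u_n)/||u_n||_{H^1}² → 1. Hence the optimal constant is α = 1.
Therefore α = 1.


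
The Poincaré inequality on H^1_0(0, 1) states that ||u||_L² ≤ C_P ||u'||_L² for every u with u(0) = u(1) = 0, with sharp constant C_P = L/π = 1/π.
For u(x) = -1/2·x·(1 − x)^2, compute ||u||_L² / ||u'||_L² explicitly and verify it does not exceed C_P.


||u||_L² / ||u'||_L² = sqrt(14)/14 < C_P = 1/π.

u(x) = -1/2·x·(1 − x)^2, so u'(x) = (1 - 3*x)*(x - 1)/2.
u(x) = -1/2·x·(1 − x)^2 vanishes at x = 0 and x = 1, so u ∈ H^1_0(0, 1). Differentiate via the product rule and integrate the resulting polynomials term by term.
  ∫_0^1 u² dx = ∫_0^1 (x^6/4 - x^5 + 3*x^4/2 - x^3 + x^2/4) dx. Term by term:
    ∫_0^1 x^6/4 dx = 1/28;  ∫_0^1 -x^5 dx = -1/6;  ∫_0^1 3*x^4/2 dx = 3/10;
    ∫_0^1 -x^3 dx = -1/4;  ∫_0^1 x^2/4 dx = 1/12.
  Sum: 1/28 − 1/6 + 3/10 − 1/4 + 1/12 = 1/420.
  ∫_0^1 (u')² dx = ∫_0^1 (9*x^4/4 - 6*x^3 + 11*x^2/2 - 2*x + 1/4) dx. Term by term:
    ∫_0^1 9*x^4/4 dx = 9/20;  ∫_0^1 -6*x^3 dx = -3/2;  ∫_0^1 11*x^2/2 dx = 11/6;
    ∫_0^1 -2*x dx = -1;  ∫_0^1 1/4 dx = 1/4.
  Sum: 9/20 − 3/2 + 11/6 − 1 + 1/4 = 1/30.
∫_0^1 u² dx = 1/420, so ||u||_L² = sqrt(105)/210.
∫_0^1 (u')² dx = 1/30, so ||u'||_L² = sqrt(30)/30.
Ratio ||u||_L² / ||u'||_L² = sqrt(14)/14.
Sharp Poincaré constant on H^1_0(0, 1) is C_P = L/π = 1/π, achieved by sin(π·x).
A polynomial bump cannot attain the sharp Poincaré constant (only the first sine eigenfunction does), so the ratio is strictly less than C_P, consistent with ||u||_L² ≤ C_P ||u'||_L².


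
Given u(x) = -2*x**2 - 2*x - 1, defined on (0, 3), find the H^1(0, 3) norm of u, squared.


||u||_{H^1}^2 = 3387/5

The H^1 norm (squared) on an interval (0, L) is
  ||u||_{H^1}^2 = ∫_0^L u(x)^2 dx + ∫_0^L u'(x)^2 dx.
Compute u'(x) = -4*x - 2.
Then u(x)^2 = 4*x**4 + 8*x**3 + 8*x**2 + 4*x + 1 and u'(x)^2 = 16*x**2 + 16*x + 4.
Integrate each monomial from 0 to 3 using ∫_0^3 c·x^n dx = c·3^(n+1)/(n+1):
  ∫_0^3 u(x)^2 dx = ∫_0^3 (4*x^4 + 8*x^3 + 8*x^2 + 4*x + 1) dx. Term by term:
    ∫_0^3 4*x^4 dx = 972/5;  ∫_0^3 8*x^3 dx = 162;  ∫_0^3 8*x^2 dx = 72;
    ∫_0^3 4*x dx = 18;  ∫_0^3 1 dx = 3.
  Sum: 972/5 + 162 + 72 + 18 + 3 = 2247/5.
  ∫_0^3 u'(x)^2 dx = ∫_0^3 (16*x^2 + 16*x + 4) dx. Term by term:
    ∫_0^3 16*x^2 dx = 144;  ∫_0^3 16*x dx = 72;  ∫_0^3 4 dx = 12.
  Sum: 144 + 72 + 12 = 228.
Adding: ||u||_{H^1}^2 = 2247/5 + 228 = 3387/5.


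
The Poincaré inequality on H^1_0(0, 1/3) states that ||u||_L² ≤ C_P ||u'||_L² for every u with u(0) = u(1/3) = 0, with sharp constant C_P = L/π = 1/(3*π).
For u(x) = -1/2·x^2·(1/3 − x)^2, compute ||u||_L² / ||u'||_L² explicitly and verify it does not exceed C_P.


||u||_L² / ||u'||_L² = sqrt(3)/18 < C_P = 1/(3*π).

u(x) = -1/2·x^2·(1/3 − x)^2, so u'(x) = x*(-2*x^2 + x - 1/9).
u(x) = -1/2·x^2·(1/3 − x)^2 vanishes at x = 0 and x = 1/3, so u ∈ H^1_0(0, 1/3). Differentiate via the product rule and integrate the resulting polynomials term by term.
  ∫_0^1/3 u² dx = ∫_0^1/3 (x^8/4 - x^7/3 + x^6/6 - x^5/27 + x^4/324) dx. Term by term:
    ∫_0^1/3 x^8/4 dx = 1/708588;  ∫_0^1/3 -x^7/3 dx = -1/157464;  ∫_0^1/3 x^6/6 dx = 1/91854;
    ∫_0^1/3 -x^5/27 dx = -1/118098;  ∫_0^1/3 x^4/324 dx = 1/393660.
  Sum: 1/708588 − 1/157464 + 1/91854 − 1/118098 + 1/393660 = 1/49601160.
  ∫_0^1/3 (u')² dx = ∫_0^1/3 (4*x^6 - 4*x^5 + 13*x^4/9 - 2*x^3/9 + x^2/81) dx. Term by term:
    ∫_0^1/3 4*x^6 dx = 4/15309;  ∫_0^1/3 -4*x^5 dx = -2/2187;  ∫_0^1/3 13*x^4/9 dx = 13/10935;
    ∫_0^1/3 -2*x^3/9 dx = -1/1458;  ∫_0^1/3 x^2/81 dx = 1/6561.
  Sum: 4/15309 − 2/2187 + 13/10935 − 1/1458 + 1/6561 = 1/459270.
∫_0^1/3 u² dx = 1/49601160, so ||u||_L² = sqrt(210)/102060.
∫_0^1/3 (u')² dx = 1/459270, so ||u'||_L² = sqrt(70)/5670.
Ratio ||u||_L² / ||u'||_L² = sqrt(3)/18.
Sharp Poincaré constant on H^1_0(0, 1/3) is C_P = L/π = 1/(3*π), achieved by sin(3*π·x).
A polynomial bump cannot attain the sharp Poincaré constant (only the first sine eigenfunction does), so the ratio is strictly less than C_P, consistent with ||u||_L² ≤ C_P ||u'||_L².


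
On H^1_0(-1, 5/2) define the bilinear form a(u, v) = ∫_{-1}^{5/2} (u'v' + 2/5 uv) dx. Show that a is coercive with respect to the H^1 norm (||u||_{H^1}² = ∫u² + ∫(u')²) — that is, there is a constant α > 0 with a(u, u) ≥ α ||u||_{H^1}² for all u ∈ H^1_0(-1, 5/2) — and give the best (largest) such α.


α = 2*(49 + 10*π^2)/(5*(4*π^2 + 49))

Coercivity of a(·,·) on H^1_0(-1, 5/2) means a(u, u) ≥ α ||u||_{H^1}² for every u ∈ H^1_0.
The interval has length L = 7/2, and Poincaré/coercivity depend only on L. Here a(u, u) = ∫(u')² + (2/5)·∫u².
Here 0 < c = 2/5 < 1. The condition a(u,u) ≥ α||u||_{H^1}² reads (1−α)∫(u')² ≥ (α−c)∫u². Any admissible α is ≤ 1 (rapidly oscillating u have ∫u²/∫(u')² → 0), and α = 1 would force 0 ≥ (1−c)∫u², impossible since c < 1; so 1−α > 0. By the sharp Poincaré inequality on H^1_0 of an interval of length L, ∫(u')² ≥ (π/L)²∫u² with equality for the first sine mode sin(π(x−x₀)/L) (x₀ the left endpoint), so the inequality holds for all u iff (1−α)(π/L)² ≥ α − c, i.e. α ≤ ((π/L)² + c)/((π/L)² + 1) = (1 + c(L/π)²)/(1 + (L/π)²). With (π/L)² = 4*π^2/49 and c = 2/5, the largest admissible constant is α = ((π/L)² + c)/((π/L)² + 1).
Simplifying, α = 2*(49 + 10*π^2)/(5*(4*π^2 + 49)).


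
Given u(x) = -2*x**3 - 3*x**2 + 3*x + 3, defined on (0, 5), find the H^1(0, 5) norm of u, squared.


||u||_{H^1}^2 = 1435985/14

The H^1 norm (squared) on an interval (0, L) is
  ||u||_{H^1}^2 = ∫_0^L u(x)^2 dx + ∫_0^L u'(x)^2 dx.
Compute u'(x) = -6*x**2 - 6*x + 3.
Then u(x)^2 = 4*x**6 + 12*x**5 - 3*x**4 - 30*x**3 - 9*x**2 + 18*x + 9 and u'(x)^2 = 36*x**4 + 72*x**3 - 36*x + 9.
Integrate each monomial from 0 to 5 using ∫_0^5 c·x^n dx = c·5^(n+1)/(n+1):
  ∫_0^5 u(x)^2 dx = ∫_0^5 (4*x^6 + 12*x^5 - 3*x^4 - 30*x^3 - 9*x^2 + 18*x + 9) dx. Term by term:
    ∫_0^5 4*x^6 dx = 312500/7;  ∫_0^5 12*x^5 dx = 31250;  ∫_0^5 -3*x^4 dx = -1875;
    ∫_0^5 -30*x^3 dx = -9375/2;  ∫_0^5 -9*x^2 dx = -375;  ∫_0^5 18*x dx = 225;
    ∫_0^5 9 dx = 45.
  Sum: 312500/7 + 31250 − 1875 − 9375/2 − 375 + 225 + 45 = 969155/14.
  ∫_0^5 u'(x)^2 dx = ∫_0^5 (36*x^4 + 72*x^3 - 36*x + 9) dx. Term by term:
    ∫_0^5 36*x^4 dx = 22500;  ∫_0^5 72*x^3 dx = 11250;  ∫_0^5 -36*x dx = -450;
    ∫_0^5 9 dx = 45.
  Sum: 22500 + 11250 − 450 + 45 = 33345.
Adding: ||u||_{H^1}^2 = 969155/14 + 33345 = 1435985/14.


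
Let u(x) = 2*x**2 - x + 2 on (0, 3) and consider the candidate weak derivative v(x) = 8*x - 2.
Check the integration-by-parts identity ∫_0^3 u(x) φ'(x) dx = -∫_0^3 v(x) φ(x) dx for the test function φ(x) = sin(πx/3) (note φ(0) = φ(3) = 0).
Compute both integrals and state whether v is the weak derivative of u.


LHS = -30/π, RHS = -60/π. No, v is not the weak derivative of u.

u(x) = 2*x**2 - x + 2, classical derivative u'(x) = 4*x - 1.
φ(x) = sin(πx/3), so φ'(x) = π*cos(π*x/3)/3.
Note φ(0) = φ(3) = 0, so the boundary term u·φ vanishes.
LHS = ∫_0^3 u(x) φ'(x) dx = ∫_0^3 (2*π*x^2*cos(π*x/3)/3 - π*x*cos(π*x/3)/3 + 2*π*cos(π*x/3)/3) dx. Term by term:
  ∫_0^3 2*π*cos(π*x/3)/3 dx = 0;  ∫_0^3 -π*x*cos(π*x/3)/3 dx = 6/π;  ∫_0^3 2*π*x^2*cos(π*x/3)/3 dx = -36/π.
Sum: 0 + 6/π − 36/π = -30/π.
So LHS = -30/π.
∫_0^3 v(x) φ(x) dx = ∫_0^3 (8*x*sin(π*x/3) - 2*sin(π*x/3)) dx. Term by term:
  ∫_0^3 -2*sin(π*x/3) dx = -12/π;  ∫_0^3 8*x*sin(π*x/3) dx = 72/π.
Sum: -12/π + 72/π = 60/π.
So RHS = -∫_0^3 v(x) φ(x) dx = -60/π.
LHS − RHS = 30/π ≠ 0, so the identity fails.
(For a valid weak derivative the identity must hold for EVERY test function, in particular this one. The failure shows v is NOT the weak derivative of u.)
Correct weak derivative would be u'(x) = 4*x - 1.


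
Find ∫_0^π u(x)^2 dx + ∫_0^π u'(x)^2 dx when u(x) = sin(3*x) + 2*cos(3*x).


||u||_{H^1(0,π)}^2 = 25*π

u'(x) = -6*sin(3*x) + 3*cos(3*x).
Expand u² and (u')² and integrate term by term on (0, π), using: for integers n ≥ 1, ∫_0^π sin²(nx) dx = ∫_0^π cos²(nx) dx = π/2; for n ≠ n', ∫_0^π sin(nx)sin(n'x) dx = ∫_0^π cos(nx)cos(n'x) dx = 0; and by product-to-sum, ∫_0^π sin(nx)cos(n'x) dx = ½∫_0^π [sin((n+n')x) + sin((n−n')x)] dx, which is 0 when n+n' is even and 2n/(n²−n'²) when n+n' is odd (it need not vanish on (0, π)).
  u² squared terms: (2)²·∫cos(3x)² dx = 4·π/2 = 2*π;  (1)²·∫sin(3x)² dx = 1·π/2 = π/2.
  u² cross terms: 2·(2)·(1)·∫cos(3x)·sin(3x) dx = 4·(0) = 0.
  So ∫_0^π u² dx = 2*π + π/2 + 0 = 5*π/2.
  (u')² squared terms: (-6)²·∫sin(3x)² dx = 36·π/2 = 18*π;  (3)²·∫cos(3x)² dx = 9·π/2 = 9*π/2.
  (u')² cross terms: 2·(-6)·(3)·∫sin(3x)·cos(3x) dx = -36·(0) = 0.
  So ∫_0^π (u')² dx = 18*π + 9*π/2 + 0 = 45*π/2.
||u||_{H^1}^2 = (5*π/2) + (45*π/2) = 25*π.


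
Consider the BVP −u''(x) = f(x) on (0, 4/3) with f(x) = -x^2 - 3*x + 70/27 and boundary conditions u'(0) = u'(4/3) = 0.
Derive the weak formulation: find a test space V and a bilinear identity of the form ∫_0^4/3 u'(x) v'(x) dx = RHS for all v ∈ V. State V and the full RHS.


V = H^1(0, 4/3) (no boundary constraint on v; u is determined up to an additive constant); weak form: ∫_0^4/3 u'v' dx = ∫_0^4/3 (-x^2 - 3*x + 70/27) v dx for all v ∈ V.

Multiply both sides by a test function v and integrate from 0 to 4/3:
  ∫_0^4/3 −u''(x) v(x) dx = ∫_0^4/3 f(x) v(x) dx.
Integrate the LHS by parts once:
  ∫_0^4/3 −u'' v dx = −[u'(x) v(x)]_0^4/3 + ∫_0^4/3 u'(x) v'(x) dx.
Thus ∫_0^4/3 u'(x) v'(x) dx = ∫_0^4/3 f(x) v(x) dx + [u'(x) v(x)]_0^4/3.
Choose V so that boundary terms are either known or forced to vanish.
u has homogeneous Neumann: u'(0) = u'(4/3) = 0. So [u' v]_0^4/3 = 0·v(4/3) − 0·v(0) = 0 for any v; take V = H^1(0, 4/3).
Weak formulation: find u (satisfying any essential BC) such that ∫_0^4/3 u'(x) v'(x) dx = ∫_0^4/3 f v dx for all v ∈ V (homogeneous Neumann, so boundary terms vanish).
Substituting f(x) = -x^2 - 3*x + 70/27, the right-hand side is ∫_0^4/3 (-x^2 - 3*x + 70/27) v dx.
Compatibility check (pure Neumann): taking v ≡ 1 ∈ V gives 0 = ∫_0^4/3 f dx + (0) − (0), i.e. ∫_0^4/3 f dx must equal u'(0) − u'(4/3) = 0. Indeed ∫_0^4/3 (-x^2 - 3*x + 70/27) dx = 0, so the data are compatible. The solution is then unique only up to an additive constant (fix it e.g. by requiring ∫_0^4/3 u dx = 0).


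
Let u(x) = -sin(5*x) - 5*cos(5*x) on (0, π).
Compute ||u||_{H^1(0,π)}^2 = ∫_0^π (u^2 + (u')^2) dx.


||u||_{H^1(0,π)}^2 = 338*π

u'(x) = 25*sin(5*x) - 5*cos(5*x).
Expand u² and (u')² and integrate term by term on (0, π), using: for integers n ≥ 1, ∫_0^π sin²(nx) dx = ∫_0^π cos²(nx) dx = π/2; for n ≠ n', ∫_0^π sin(nx)sin(n'x) dx = ∫_0^π cos(nx)cos(n'x) dx = 0; and by product-to-sum, ∫_0^π sin(nx)cos(n'x) dx = ½∫_0^π [sin((n+n')x) + sin((n−n')x)] dx, which is 0 when n+n' is even and 2n/(n²−n'²) when n+n' is odd (it need not vanish on (0, π)).
  u² squared terms: (-1)²·∫sin(5x)² dx = 1·π/2 = π/2;  (-5)²·∫cos(5x)² dx = 25·π/2 = 25*π/2.
  u² cross terms: 2·(-1)·(-5)·∫sin(5x)·cos(5x) dx = 10·(0) = 0.
  So ∫_0^π u² dx = π/2 + 25*π/2 + 0 = 13*π.
  (u')² squared terms: (-5)²·∫cos(5x)² dx = 25·π/2 = 25*π/2;  (25)²·∫sin(5x)² dx = 625·π/2 = 625*π/2.
  (u')² cross terms: 2·(-5)·(25)·∫cos(5x)·sin(5x) dx = -250·(0) = 0.
  So ∫_0^π (u')² dx = 25*π/2 + 625*π/2 + 0 = 325*π.
||u||_{H^1}^2 = (13*π) + (325*π) = 338*π.


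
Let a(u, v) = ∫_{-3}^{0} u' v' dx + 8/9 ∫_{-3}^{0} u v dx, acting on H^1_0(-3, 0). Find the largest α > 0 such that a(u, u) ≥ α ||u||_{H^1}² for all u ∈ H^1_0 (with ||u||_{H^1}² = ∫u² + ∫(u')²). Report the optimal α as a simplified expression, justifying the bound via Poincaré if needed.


α = (8 + π^2)/(9 + π^2)

Coercivity of a(·,·) on H^1_0(-3, 0) means a(u, u) ≥ α ||u||_{H^1}² for every u ∈ H^1_0.
The interval has length L = 3, and Poincaré/coercivity depend only on L. Here a(u, u) = ∫(u')² + (8/9)·∫u².
Here 0 < c = 8/9 < 1. The condition a(u,u) ≥ α||u||_{H^1}² reads (1−α)∫(u')² ≥ (α−c)∫u². Any admissible α is ≤ 1 (rapidly oscillating u have ∫u²/∫(u')² → 0), and α = 1 would force 0 ≥ (1−c)∫u², impossible since c < 1; so 1−α > 0. By the sharp Poincaré inequality on H^1_0 of an interval of length L, ∫(u')² ≥ (π/L)²∫u² with equality for the first sine mode sin(π(x−x₀)/L) (x₀ the left endpoint), so the inequality holds for all u iff (1−α)(π/L)² ≥ α − c, i.e. α ≤ ((π/L)² + c)/((π/L)² + 1) = (1 + c(L/π)²)/(1 + (L/π)²). With (π/L)² = π^2/9 and c = 8/9, the largest admissible constant is α = ((π/L)² + c)/((π/L)² + 1).
Simplifying, α = (8 + π^2)/(9 + π^2).


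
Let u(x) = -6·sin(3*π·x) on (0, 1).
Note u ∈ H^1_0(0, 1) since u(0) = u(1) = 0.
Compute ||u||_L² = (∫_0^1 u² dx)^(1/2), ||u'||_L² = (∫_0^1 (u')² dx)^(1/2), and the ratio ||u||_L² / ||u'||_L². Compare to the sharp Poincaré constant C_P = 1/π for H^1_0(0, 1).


||u||_L² / ||u'||_L² = 1/(3*π) < C_P = 1/π.

u(x) = -6·sin(3*π·x), so u'(x) = -18*π*cos(3*π*x).
Writing u(x) = A·sin(kπx/L) with A = -6 and k = 3, use ∫_0^L sin²(kπx/L) dx = L/2 and ∫_0^L cos²(kπx/L) dx = L/2.
u² = 36·sin²(3*π·x) and (u')² = 324*π^2·cos²(3*π·x), and each of sin², cos² integrates to L/2 = 1/2 over (0, 1).
∫_0^1 u² dx = 18, so ||u||_L² = 3*sqrt(2).
∫_0^1 (u')² dx = 162*π^2, so ||u'||_L² = 9*sqrt(2)*π.
Ratio ||u||_L² / ||u'||_L² = 1/(3*π).
Sharp Poincaré constant on H^1_0(0, 1) is C_P = L/π = 1/π, achieved by sin(π·x).
This is the k = 3 harmonic; the ratio L/(kπ) is strictly less than C_P = L/π, consistent with the sharp inequality ||u||_L² ≤ C_P ||u'||_L².


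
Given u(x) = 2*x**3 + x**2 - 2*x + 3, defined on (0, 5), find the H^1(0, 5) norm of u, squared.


||u||_{H^1}^2 = 543080/7

The H^1 norm (squared) on an interval (0, L) is
  ||u||_{H^1}^2 = ∫_0^L u(x)^2 dx + ∫_0^L u'(x)^2 dx.
Compute u'(x) = 6*x**2 + 2*x - 2.
Then u(x)^2 = 4*x**6 + 4*x**5 - 7*x**4 + 8*x**3 + 10*x**2 - 12*x + 9 and u'(x)^2 = 36*x**4 + 24*x**3 - 20*x**2 - 8*x + 4.
Integrate each monomial from 0 to 5 using ∫_0^5 c·x^n dx = c·5^(n+1)/(n+1):
  ∫_0^5 u(x)^2 dx = ∫_0^5 (4*x^6 + 4*x^5 - 7*x^4 + 8*x^3 + 10*x^2 - 12*x + 9) dx. Term by term:
    ∫_0^5 4*x^6 dx = 312500/7;  ∫_0^5 4*x^5 dx = 31250/3;  ∫_0^5 -7*x^4 dx = -4375;
    ∫_0^5 8*x^3 dx = 1250;  ∫_0^5 10*x^2 dx = 1250/3;  ∫_0^5 -12*x dx = -150;
    ∫_0^5 9 dx = 45.
  Sum: 312500/7 + 31250/3 − 4375 + 1250 + 1250/3 − 150 + 45 = 1097170/21.
  ∫_0^5 u'(x)^2 dx = ∫_0^5 (36*x^4 + 24*x^3 - 20*x^2 - 8*x + 4) dx. Term by term:
    ∫_0^5 36*x^4 dx = 22500;  ∫_0^5 24*x^3 dx = 3750;  ∫_0^5 -20*x^2 dx = -2500/3;
    ∫_0^5 -8*x dx = -100;  ∫_0^5 4 dx = 20.
  Sum: 22500 + 3750 − 2500/3 − 100 + 20 = 76010/3.
Adding: ||u||_{H^1}^2 = 1097170/21 + 76010/3 = 543080/7.


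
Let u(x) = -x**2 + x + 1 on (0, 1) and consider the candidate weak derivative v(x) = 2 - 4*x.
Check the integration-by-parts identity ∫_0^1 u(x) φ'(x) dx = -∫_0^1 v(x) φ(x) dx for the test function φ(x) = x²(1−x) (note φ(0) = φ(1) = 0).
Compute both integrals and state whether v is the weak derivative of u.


LHS = 1/60, RHS = 1/30. No, v is not the weak derivative of u.

u(x) = -x**2 + x + 1, classical derivative u'(x) = 1 - 2*x.
φ(x) = x²(1−x), so φ'(x) = x*(2 - 3*x).
Note φ(0) = φ(1) = 0, so the boundary term u·φ vanishes.
LHS = ∫_0^1 u(x) φ'(x) dx = ∫_0^1 (3*x^4 - 5*x^3 - x^2 + 2*x) dx. Term by term:
  ∫_0^1 3*x^4 dx = 3/5;  ∫_0^1 -5*x^3 dx = -5/4;  ∫_0^1 -x^2 dx = -1/3;
  ∫_0^1 2*x dx = 1.
Sum: 3/5 − 5/4 − 1/3 + 1 = 1/60.
So LHS = 1/60.
∫_0^1 v(x) φ(x) dx = ∫_0^1 (4*x^4 - 6*x^3 + 2*x^2) dx. Term by term:
  ∫_0^1 4*x^4 dx = 4/5;  ∫_0^1 -6*x^3 dx = -3/2;  ∫_0^1 2*x^2 dx = 2/3.
Sum: 4/5 − 3/2 + 2/3 = -1/30.
So RHS = -∫_0^1 v(x) φ(x) dx = 1/30.
LHS − RHS = -1/60 ≠ 0, so the identity fails.
(For a valid weak derivative the identity must hold for EVERY test function, in particular this one. The failure shows v is NOT the weak derivative of u.)
Correct weak derivative would be u'(x) = 1 - 2*x.


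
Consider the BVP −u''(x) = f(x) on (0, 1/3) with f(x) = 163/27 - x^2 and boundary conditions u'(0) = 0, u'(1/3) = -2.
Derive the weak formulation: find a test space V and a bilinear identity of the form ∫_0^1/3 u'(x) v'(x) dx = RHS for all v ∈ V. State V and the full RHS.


V = H^1(0, 1/3) (v unrestricted at boundary; u is determined up to an additive constant); weak form: ∫_0^1/3 u'v' dx = ∫_0^1/3 (163/27 - x^2) v dx − 2·v(1/3) for all v ∈ V.

Multiply both sides by a test function v and integrate from 0 to 1/3:
  ∫_0^1/3 −u''(x) v(x) dx = ∫_0^1/3 f(x) v(x) dx.
Integrate the LHS by parts once:
  ∫_0^1/3 −u'' v dx = −[u'(x) v(x)]_0^1/3 + ∫_0^1/3 u'(x) v'(x) dx.
Thus ∫_0^1/3 u'(x) v'(x) dx = ∫_0^1/3 f(x) v(x) dx + [u'(x) v(x)]_0^1/3.
Choose V so that boundary terms are either known or forced to vanish.
u has inhomogeneous Neumann u'(0) = 0, u'(1/3) = -2. [u' v]_0^1/3 = (-2)·v(1/3) − (0)·v(0) = − 2·v(1/3). Take V = H^1(0, 1/3); boundary term becomes part of RHS.
Weak formulation: find u (satisfying any essential BC) such that ∫_0^1/3 u'(x) v'(x) dx = ∫_0^1/3 f v dx − 2·v(1/3) for all v ∈ V (Neumann data are natural BCs: they enter the RHS as boundary terms).
Substituting f(x) = 163/27 - x^2, the right-hand side is ∫_0^1/3 (163/27 - x^2) v dx − 2·v(1/3).
Compatibility check (pure Neumann): taking v ≡ 1 ∈ V gives 0 = ∫_0^1/3 f dx + (-2) − (0), i.e. ∫_0^1/3 f dx must equal u'(0) − u'(1/3) = 2. Indeed ∫_0^1/3 (163/27 - x^2) dx = 2, so the data are compatible. The solution is then unique only up to an additive constant (fix it e.g. by requiring ∫_0^1/3 u dx = 0).


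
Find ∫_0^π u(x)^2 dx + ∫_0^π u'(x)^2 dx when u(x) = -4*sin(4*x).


||u||_{H^1(0,π)}^2 = 136*π

u'(x) = -16*cos(4*x).
Expand u² and (u')² and integrate term by term on (0, π), using: for integers n ≥ 1, ∫_0^π sin²(nx) dx = ∫_0^π cos²(nx) dx = π/2; for n ≠ n', ∫_0^π sin(nx)sin(n'x) dx = ∫_0^π cos(nx)cos(n'x) dx = 0; and by product-to-sum, ∫_0^π sin(nx)cos(n'x) dx = ½∫_0^π [sin((n+n')x) + sin((n−n')x)] dx, which is 0 when n+n' is even and 2n/(n²−n'²) when n+n' is odd (it need not vanish on (0, π)).
  u² squared terms: (-4)²·∫sin(4x)² dx = 16·π/2 = 8*π.
  So ∫_0^π u² dx = 8*π.
  (u')² squared terms: (-16)²·∫cos(4x)² dx = 256·π/2 = 128*π.
  So ∫_0^π (u')² dx = 128*π.
||u||_{H^1}^2 = (8*π) + (128*π) = 136*π.


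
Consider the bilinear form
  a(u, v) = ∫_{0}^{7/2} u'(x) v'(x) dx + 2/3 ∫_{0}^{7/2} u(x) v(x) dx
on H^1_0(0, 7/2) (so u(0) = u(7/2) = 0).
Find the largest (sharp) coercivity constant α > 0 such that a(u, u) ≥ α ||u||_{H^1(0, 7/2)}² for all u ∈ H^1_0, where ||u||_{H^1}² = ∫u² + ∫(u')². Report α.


α = 2*(49 + 6*π^2)/(3*(4*π^2 + 49))

Coercivity of a(·,·) on H^1_0(0, 7/2) means a(u, u) ≥ α ||u||_{H^1}² for every u ∈ H^1_0.
The interval has length L = 7/2, and Poincaré/coercivity depend only on L. Here a(u, u) = ∫(u')² + (2/3)·∫u².
Here 0 < c = 2/3 < 1. The condition a(u,u) ≥ α||u||_{H^1}² reads (1−α)∫(u')² ≥ (α−c)∫u². Any admissible α is ≤ 1 (rapidly oscillating u have ∫u²/∫(u')² → 0), and α = 1 would force 0 ≥ (1−c)∫u², impossible since c < 1; so 1−α > 0. By the sharp Poincaré inequality on H^1_0 of an interval of length L, ∫(u')² ≥ (π/L)²∫u² with equality for the first sine mode sin(π(x−x₀)/L) (x₀ the left endpoint), so the inequality holds for all u iff (1−α)(π/L)² ≥ α − c, i.e. α ≤ ((π/L)² + c)/((π/L)² + 1) = (1 + c(L/π)²)/(1 + (L/π)²). With (π/L)² = 4*π^2/49 and c = 2/3, the largest admissible constant is α = ((π/L)² + c)/((π/L)² + 1).
Simplifying, α = 2*(49 + 6*π^2)/(3*(4*π^2 + 49)).


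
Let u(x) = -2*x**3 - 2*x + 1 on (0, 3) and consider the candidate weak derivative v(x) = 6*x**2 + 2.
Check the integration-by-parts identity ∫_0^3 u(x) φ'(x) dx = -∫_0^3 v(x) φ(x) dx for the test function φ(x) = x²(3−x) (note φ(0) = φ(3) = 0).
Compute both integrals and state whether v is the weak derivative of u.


LHS = 1593/10, RHS = -1593/10. No, v is not the weak derivative of u.

u(x) = -2*x**3 - 2*x + 1, classical derivative u'(x) = -6*x**2 - 2.
φ(x) = x²(3−x), so φ'(x) = 3*x*(2 - x).
Note φ(0) = φ(3) = 0, so the boundary term u·φ vanishes.
LHS = ∫_0^3 u(x) φ'(x) dx = ∫_0^3 (6*x^5 - 12*x^4 + 6*x^3 - 15*x^2 + 6*x) dx. Term by term:
  ∫_0^3 6*x^5 dx = 729;  ∫_0^3 -12*x^4 dx = -2916/5;  ∫_0^3 6*x^3 dx = 243/2;
  ∫_0^3 -15*x^2 dx = -135;  ∫_0^3 6*x dx = 27.
Sum: 729 − 2916/5 + 243/2 − 135 + 27 = 1593/10.
So LHS = 1593/10.
∫_0^3 v(x) φ(x) dx = ∫_0^3 (-6*x^5 + 18*x^4 - 2*x^3 + 6*x^2) dx. Term by term:
  ∫_0^3 -6*x^5 dx = -729;  ∫_0^3 18*x^4 dx = 4374/5;  ∫_0^3 -2*x^3 dx = -81/2;
  ∫_0^3 6*x^2 dx = 54.
Sum: -729 + 4374/5 − 81/2 + 54 = 1593/10.
So RHS = -∫_0^3 v(x) φ(x) dx = -1593/10.
LHS − RHS = 1593/5 ≠ 0, so the identity fails.
(For a valid weak derivative the identity must hold for EVERY test function, in particular this one. The failure shows v is NOT the weak derivative of u.)
Correct weak derivative would be u'(x) = -6*x**2 - 2.


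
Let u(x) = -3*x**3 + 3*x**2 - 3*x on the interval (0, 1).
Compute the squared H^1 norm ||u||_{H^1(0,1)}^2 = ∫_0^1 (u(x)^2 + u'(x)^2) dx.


||u||_{H^1}^2 = 867/70

The H^1 norm (squared) on an interval (0, L) is
  ||u||_{H^1}^2 = ∫_0^L u(x)^2 dx + ∫_0^L u'(x)^2 dx.
Compute u'(x) = -9*x**2 + 6*x - 3.
Then u(x)^2 = 9*x**6 - 18*x**5 + 27*x**4 - 18*x**3 + 9*x**2 and u'(x)^2 = 81*x**4 - 108*x**3 + 90*x**2 - 36*x + 9.
Integrate each monomial from 0 to 1 using ∫_0^1 c·x^n dx = c·1^(n+1)/(n+1):
  ∫_0^1 u(x)^2 dx = ∫_0^1 (9*x^6 - 18*x^5 + 27*x^4 - 18*x^3 + 9*x^2) dx. Term by term:
    ∫_0^1 9*x^6 dx = 9/7;  ∫_0^1 -18*x^5 dx = -3;  ∫_0^1 27*x^4 dx = 27/5;
    ∫_0^1 -18*x^3 dx = -9/2;  ∫_0^1 9*x^2 dx = 3.
  Sum: 9/7 − 3 + 27/5 − 9/2 + 3 = 153/70.
  ∫_0^1 u'(x)^2 dx = ∫_0^1 (81*x^4 - 108*x^3 + 90*x^2 - 36*x + 9) dx. Term by term:
    ∫_0^1 81*x^4 dx = 81/5;  ∫_0^1 -108*x^3 dx = -27;  ∫_0^1 90*x^2 dx = 30;
    ∫_0^1 -36*x dx = -18;  ∫_0^1 9 dx = 9.
  Sum: 81/5 − 27 + 30 − 18 + 9 = 51/5.
Adding: ||u||_{H^1}^2 = 153/70 + 51/5 = 867/70.


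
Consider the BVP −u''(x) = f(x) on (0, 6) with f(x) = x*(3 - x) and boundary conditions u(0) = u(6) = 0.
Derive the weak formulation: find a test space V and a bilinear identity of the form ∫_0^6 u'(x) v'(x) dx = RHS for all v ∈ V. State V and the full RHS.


V = H^1_0(0, 6) (so v(0) = v(6) = 0); weak form: ∫_0^6 u'v' dx = ∫_0^6 (x*(3 - x)) v dx for all v ∈ V.

Multiply both sides by a test function v and integrate from 0 to 6:
  ∫_0^6 −u''(x) v(x) dx = ∫_0^6 f(x) v(x) dx.
Integrate the LHS by parts once:
  ∫_0^6 −u'' v dx = −[u'(x) v(x)]_0^6 + ∫_0^6 u'(x) v'(x) dx.
Thus ∫_0^6 u'(x) v'(x) dx = ∫_0^6 f(x) v(x) dx + [u'(x) v(x)]_0^6.
Choose V so that boundary terms are either known or forced to vanish.
u is Dirichlet: u(0) = u(6) = 0. Let V = H^1_0(0, 6); then v(0) = v(6) = 0, and [u' v]_0^6 = 0.
Weak formulation: find u (satisfying any essential BC) such that ∫_0^6 u'(x) v'(x) dx = ∫_0^6 f v dx for all v ∈ V.
Substituting f(x) = x*(3 - x), the right-hand side is ∫_0^6 (x*(3 - x)) v dx.


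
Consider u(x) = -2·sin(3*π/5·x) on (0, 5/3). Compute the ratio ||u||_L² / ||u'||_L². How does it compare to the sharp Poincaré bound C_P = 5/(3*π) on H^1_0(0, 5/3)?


||u||_L² / ||u'||_L² = 5/(3*π) = C_P.

u(x) = -2·sin(3*π/5·x), so u'(x) = -6*π*cos(3*π*x/5)/5.
Writing u(x) = A·sin(kπx/L) with A = -2 and k = 1, use ∫_0^L sin²(kπx/L) dx = L/2 and ∫_0^L cos²(kπx/L) dx = L/2.
u² = 4·sin²(3*π/5·x) and (u')² = 36*π^2/25·cos²(3*π/5·x), and each of sin², cos² integrates to L/2 = 5/6 over (0, 5/3).
∫_0^5/3 u² dx = 10/3, so ||u||_L² = sqrt(30)/3.
∫_0^5/3 (u')² dx = 6*π^2/5, so ||u'||_L² = sqrt(30)*π/5.
Ratio ||u||_L² / ||u'||_L² = 5/(3*π).
Sharp Poincaré constant on H^1_0(0, 5/3) is C_P = L/π = 5/(3*π), achieved by sin(3*π/5·x).
This is the k = 1 eigenfunction (up to amplitude), so the ratio equals the sharp Poincaré constant exactly.


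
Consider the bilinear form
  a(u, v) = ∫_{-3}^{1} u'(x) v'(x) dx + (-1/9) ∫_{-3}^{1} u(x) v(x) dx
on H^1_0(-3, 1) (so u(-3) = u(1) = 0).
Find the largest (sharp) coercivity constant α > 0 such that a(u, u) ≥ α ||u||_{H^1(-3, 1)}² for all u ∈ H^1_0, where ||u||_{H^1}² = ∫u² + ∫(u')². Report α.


α = (-16/9 + π^2)/(π^2 + 16)

Coercivity of a(·,·) on H^1_0(-3, 1) means a(u, u) ≥ α ||u||_{H^1}² for every u ∈ H^1_0.
The interval has length L = 4, and Poincaré/coercivity depend only on L. Here a(u, u) = ∫(u')² + (-1/9)·∫u².
Here c = -1/9 < 0 with |c| < (π/L)² = π^2/16, so coercivity still holds. The condition a(u,u) ≥ α||u||_{H^1}² reads (1−α)∫(u')² ≥ (α−c)∫u². Any admissible α is ≤ 1 (rapidly oscillating u have ∫u²/∫(u')² → 0), and α = 1 would force 0 ≥ (1−c)∫u², impossible since c < 1; so 1−α > 0. By the sharp Poincaré inequality on H^1_0 of an interval of length L, ∫(u')² ≥ (π/L)²∫u² with equality for the first sine mode sin(π(x−x₀)/L) (x₀ the left endpoint), so the inequality holds for all u iff (1−α)(π/L)² ≥ α − c, i.e. α ≤ ((π/L)² + c)/((π/L)² + 1) = (1 + c(L/π)²)/(1 + (L/π)²). (Direct route, valid since c ≤ 0: Poincaré gives c∫u² ≥ c(L/π)²∫(u')², so a(u,u) ≥ (1 + c(L/π)²)∫(u')², while ||u||_{H^1}² ≤ (1 + (L/π)²)∫(u')²; dividing yields the same α.) With (π/L)² = π^2/16 and c = -1/9, the largest admissible constant is α = ((π/L)² + c)/((π/L)² + 1).
Simplifying, α = (-16/9 + π^2)/(π^2 + 16).
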